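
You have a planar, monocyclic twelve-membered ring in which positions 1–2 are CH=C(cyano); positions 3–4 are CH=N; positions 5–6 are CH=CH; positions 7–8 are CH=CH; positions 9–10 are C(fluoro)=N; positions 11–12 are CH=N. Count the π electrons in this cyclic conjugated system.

12

All ring atoms are sp² and supply a p orbital to the ring (each doubly-bonded ring atom is sp² with one p-orbital electron; each =N– nitrogen is pyridine-type (lone pair in the sp² plane, one electron in the p orbital)); the conjugation is uninterrupted.
Counting π electrons: 6 × 2 = 12 from the 6 double-bond units.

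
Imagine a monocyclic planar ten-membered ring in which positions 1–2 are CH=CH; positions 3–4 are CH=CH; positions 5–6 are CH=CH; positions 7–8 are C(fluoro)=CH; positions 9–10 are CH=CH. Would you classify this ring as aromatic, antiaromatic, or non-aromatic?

Aromatic

Every ring atom contributes a p orbital perpendicular to the ring (the double-bond atoms are sp², each contributing one p electron), so the π system is cyclic and fully conjugated.
Adding the contributions, 5 × 2 = 10 from the 5 double-bond units.
That gives a 4n+2 count (10, n = 2).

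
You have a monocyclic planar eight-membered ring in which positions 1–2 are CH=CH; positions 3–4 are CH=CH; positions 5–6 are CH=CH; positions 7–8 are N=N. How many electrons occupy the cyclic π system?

Check conjugation: each doubly-bonded ring atom is sp² with one p-orbital electron; each =N– nitrogen is pyridine-type (lone pair in the sp² plane, one electron in the p orbital) — every position has a p orbital, so the cyclic π system is continuous.
Counting π electrons: 4 × 2 = 8 from the 4 double-bond units.

8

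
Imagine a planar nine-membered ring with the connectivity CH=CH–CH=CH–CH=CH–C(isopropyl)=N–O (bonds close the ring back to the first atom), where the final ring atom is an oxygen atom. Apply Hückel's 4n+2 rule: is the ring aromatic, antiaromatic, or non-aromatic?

Every ring atom contributes a p orbital perpendicular to the ring (every atom in a ring double bond is sp² and brings one electron to the p orbital; each sp² =N– keeps its lone pair in-plane and puts one electron into the π system; the oxygen donates one lone pair from its p orbital), so the π system is cyclic and fully conjugated.
Adding the contributions, 4 × 2 = 8 from the double-bond units + 2 from the O atom = 10.
That gives a 4n+2 count (10, n = 2).

Aromatic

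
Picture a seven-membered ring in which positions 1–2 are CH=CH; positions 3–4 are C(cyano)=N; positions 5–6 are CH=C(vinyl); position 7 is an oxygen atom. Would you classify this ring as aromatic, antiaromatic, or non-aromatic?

Antiaromatic

All ring atoms are sp² and supply a p orbital to the ring (each doubly-bonded ring atom is sp² with one p-orbital electron; each sp² =N– keeps its lone pair in-plane and puts one electron into the π system; the oxygen donates one lone pair from its p orbital); the conjugation is uninterrupted.
Adding the contributions, 3 × 2 = 6 from the double-bond units + 2 from the O atom = 8.
8 is a 4n count (n = 2), so the planar conjugated ring is antiaromatic.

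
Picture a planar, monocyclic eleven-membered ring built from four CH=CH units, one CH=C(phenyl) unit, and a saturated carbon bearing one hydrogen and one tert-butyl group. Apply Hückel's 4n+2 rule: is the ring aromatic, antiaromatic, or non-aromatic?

The CH(tert-butyl) carbon is saturated: that saturated carbon is sp³ and has no p orbital in the ring π system. Conjugation is not continuous around the ring.
Hückel's rule only applies to fully conjugated rings, so this one is simply non-aromatic.

Non-aromatic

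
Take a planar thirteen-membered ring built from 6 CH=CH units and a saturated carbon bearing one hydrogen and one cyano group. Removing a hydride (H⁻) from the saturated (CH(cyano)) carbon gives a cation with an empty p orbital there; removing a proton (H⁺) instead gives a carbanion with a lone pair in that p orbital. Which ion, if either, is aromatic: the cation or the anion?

Once that carbon is sp², every ring atom has a p orbital and both ions are fully conjugated.
Cation: 6 × 2 + 0 = 12 π electrons → 4(3), antiaromatic.
Anion: 6 × 2 + 2 = 14 π electrons → 4(3)+2, aromatic.

The anion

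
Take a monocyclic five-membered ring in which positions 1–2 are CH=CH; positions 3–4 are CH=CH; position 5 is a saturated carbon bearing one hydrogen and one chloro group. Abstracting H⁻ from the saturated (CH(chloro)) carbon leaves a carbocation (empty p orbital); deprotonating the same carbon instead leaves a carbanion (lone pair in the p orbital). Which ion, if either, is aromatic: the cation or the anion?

The anion

Both ions have a continuous loop of p orbitals — each ring atom is sp².
Cation: 2 × 2 + 0 = 4 π electrons → 4(1), antiaromatic.
Anion: 2 × 2 + 2 = 6 π electrons → 4(1)+2, aromatic.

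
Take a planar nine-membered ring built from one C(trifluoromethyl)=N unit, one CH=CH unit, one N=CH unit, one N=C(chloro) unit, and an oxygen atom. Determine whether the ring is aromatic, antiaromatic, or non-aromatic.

Aromatic

Check conjugation: the double-bond atoms are sp², each contributing one p electron; each sp² =N– keeps its lone pair in-plane and puts one electron into the π system; the oxygen donates one lone pair from its p orbital — every position has a p orbital, so the cyclic π system is continuous.
Tallying contributions gives 4 × 2 = 8 from the double-bond units + 2 from the O atom = 10.
That gives a 4n+2 count (10, n = 2).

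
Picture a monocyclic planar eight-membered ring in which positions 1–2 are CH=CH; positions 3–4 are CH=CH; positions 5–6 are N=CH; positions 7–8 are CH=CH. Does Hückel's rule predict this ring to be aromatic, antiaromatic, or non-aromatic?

Every ring atom contributes a p orbital perpendicular to the ring (each doubly-bonded ring atom is sp² with one p-orbital electron; the doubly-bonded nitrogens are pyridine-type — their lone pairs lie in the ring plane, leaving one electron in the p orbital), so the π system is cyclic and fully conjugated.
π-electron count: 4 × 2 = 8 from the 4 double-bond units.
8 is a 4n count (n = 2), so the planar conjugated ring is antiaromatic.

Antiaromatic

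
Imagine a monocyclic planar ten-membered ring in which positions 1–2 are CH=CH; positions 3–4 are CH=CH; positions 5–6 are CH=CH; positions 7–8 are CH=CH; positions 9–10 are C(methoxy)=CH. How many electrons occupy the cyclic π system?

The p orbitals form a continuous loop: each doubly-bonded ring atom is sp² with one p-orbital electron. The ring is fully conjugated.
Counting π electrons: 5 × 2 = 10 from the 5 double-bond units.

10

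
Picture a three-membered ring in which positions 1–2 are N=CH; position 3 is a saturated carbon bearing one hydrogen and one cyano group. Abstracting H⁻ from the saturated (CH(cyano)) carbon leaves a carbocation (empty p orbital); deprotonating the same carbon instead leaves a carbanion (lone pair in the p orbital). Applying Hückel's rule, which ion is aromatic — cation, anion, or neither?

The cation

In either ion the ring is fully conjugated: every atom, including the new sp² carbon, supplies a p orbital.
Cation: 1 × 2 + 0 = 2 π electrons → 4(0)+2, aromatic.
Anion: 1 × 2 + 2 = 4 π electrons → 4(1), antiaromatic.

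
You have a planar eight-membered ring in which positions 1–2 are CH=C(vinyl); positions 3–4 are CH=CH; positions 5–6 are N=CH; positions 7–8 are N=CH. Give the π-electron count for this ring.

8

Every ring atom contributes a p orbital perpendicular to the ring (each doubly-bonded ring atom is sp² with one p-orbital electron; each sp² =N– keeps its lone pair in-plane and puts one electron into the π system), so the π system is cyclic and fully conjugated.
π-electron count: 4 × 2 = 8 from the 4 double-bond units.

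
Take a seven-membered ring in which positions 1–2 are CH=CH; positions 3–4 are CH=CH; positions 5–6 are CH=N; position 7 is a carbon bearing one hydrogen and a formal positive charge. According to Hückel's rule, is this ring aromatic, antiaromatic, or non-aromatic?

All ring atoms are sp² and supply a p orbital to the ring (every atom in a ring double bond is sp² and brings one electron to the p orbital; each =N– nitrogen is pyridine-type (lone pair in the sp² plane, one electron in the p orbital); the carbocation has an empty p orbital); the conjugation is uninterrupted.
Counting π electrons: 3 × 2 = 6 from the double-bond units + 0 from the CH(+) atom = 6.
With 6 π electrons (n = 1), the Hückel 4n+2 condition holds.

Aromatic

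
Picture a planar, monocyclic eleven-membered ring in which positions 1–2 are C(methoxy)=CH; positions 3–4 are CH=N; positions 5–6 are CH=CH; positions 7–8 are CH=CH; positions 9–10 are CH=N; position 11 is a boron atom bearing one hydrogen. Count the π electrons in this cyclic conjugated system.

10

The p orbitals form a continuous loop: each doubly-bonded ring atom is sp² with one p-orbital electron; the doubly-bonded nitrogens are pyridine-type — their lone pairs lie in the ring plane, leaving one electron in the p orbital; the boron has an empty p orbital. The ring is fully conjugated.
Tallying contributions gives 5 × 2 = 10 from the double-bond units + 0 from the BH atom = 10.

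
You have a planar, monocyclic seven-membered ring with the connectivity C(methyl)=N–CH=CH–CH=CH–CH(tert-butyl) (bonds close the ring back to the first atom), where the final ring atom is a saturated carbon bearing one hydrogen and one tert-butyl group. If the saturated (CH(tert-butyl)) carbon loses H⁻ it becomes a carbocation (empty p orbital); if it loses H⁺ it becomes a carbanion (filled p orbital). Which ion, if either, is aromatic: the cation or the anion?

Both ions have a continuous loop of p orbitals — each ring atom is sp².
Cation: 3 × 2 + 0 = 6 π electrons → 4(1)+2, aromatic.
Anion: 3 × 2 + 2 = 8 π electrons → 4(2), antiaromatic.

The cation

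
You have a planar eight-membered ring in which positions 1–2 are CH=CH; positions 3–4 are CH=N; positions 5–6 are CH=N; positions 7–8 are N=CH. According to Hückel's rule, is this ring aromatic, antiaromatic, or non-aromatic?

Every ring atom contributes a p orbital perpendicular to the ring (every atom in a ring double bond is sp² and brings one electron to the p orbital; the doubly-bonded nitrogens are pyridine-type — their lone pairs lie in the ring plane, leaving one electron in the p orbital), so the π system is cyclic and fully conjugated.
Adding the contributions, 4 × 2 = 8 from the 4 double-bond units.
With 8 = 4·2 π electrons, Hückel's rule classifies the planar ring as antiaromatic.

Antiaromatic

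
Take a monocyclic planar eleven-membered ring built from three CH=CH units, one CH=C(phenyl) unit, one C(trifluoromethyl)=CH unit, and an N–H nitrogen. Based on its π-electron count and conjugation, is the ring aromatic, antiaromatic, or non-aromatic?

Antiaromatic

Check conjugation: every atom in a ring double bond is sp² and brings one electron to the p orbital; the pyrrole-type nitrogen donates its lone pair from the p orbital — every position has a p orbital, so the cyclic π system is continuous.
Tallying contributions gives 5 × 2 = 10 from the double-bond units + 2 from the NH atom = 12.
With 12 = 4·3 π electrons, Hückel's rule classifies the planar ring as antiaromatic.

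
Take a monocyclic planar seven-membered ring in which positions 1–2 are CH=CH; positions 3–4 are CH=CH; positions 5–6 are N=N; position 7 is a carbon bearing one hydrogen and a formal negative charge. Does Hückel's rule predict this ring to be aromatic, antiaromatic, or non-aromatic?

Every ring atom contributes a p orbital perpendicular to the ring (every atom in a ring double bond is sp² and brings one electron to the p orbital; each sp² =N– keeps its lone pair in-plane and puts one electron into the π system; the carbanion's lone pair occupies the p orbital), so the π system is cyclic and fully conjugated.
Counting π electrons: 3 × 2 = 6 from the double-bond units + 2 from the CH(-) atom = 8.
8 is a 4n count (n = 2), so the planar conjugated ring is antiaromatic.

Antiaromatic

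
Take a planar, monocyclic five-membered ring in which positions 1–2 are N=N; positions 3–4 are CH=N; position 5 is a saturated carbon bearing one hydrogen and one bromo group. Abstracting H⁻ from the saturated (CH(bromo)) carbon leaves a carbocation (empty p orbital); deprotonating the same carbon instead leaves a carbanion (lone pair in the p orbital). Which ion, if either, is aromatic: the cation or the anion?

In either ion the ring is fully conjugated: every atom, including the new sp² carbon, supplies a p orbital.
Cation: 2 × 2 + 0 = 4 π electrons → 4(1), antiaromatic.
Anion: 2 × 2 + 2 = 6 π electrons → 4(1)+2, aromatic.

The anion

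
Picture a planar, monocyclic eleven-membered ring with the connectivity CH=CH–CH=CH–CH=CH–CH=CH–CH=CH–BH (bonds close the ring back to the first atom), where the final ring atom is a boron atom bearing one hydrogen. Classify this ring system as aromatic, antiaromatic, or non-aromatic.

Aromatic

Check conjugation: the double-bond atoms are sp², each contributing one p electron; the boron has an empty p orbital — every position has a p orbital, so the cyclic π system is continuous.
Counting π electrons: 5 × 2 = 10 from the double-bond units + 0 from the BH atom = 10.
That gives a 4n+2 count (10, n = 2).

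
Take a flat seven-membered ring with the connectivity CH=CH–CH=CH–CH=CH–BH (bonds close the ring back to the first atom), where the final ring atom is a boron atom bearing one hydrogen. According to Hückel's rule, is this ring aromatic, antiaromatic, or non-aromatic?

All ring atoms are sp² and supply a p orbital to the ring (each doubly-bonded ring atom is sp² with one p-orbital electron; the boron has an empty p orbital); the conjugation is uninterrupted.
Counting π electrons: 3 × 2 = 6 from the double-bond units + 0 from the BH atom = 6.
With 6 π electrons (n = 1), the Hückel 4n+2 condition holds.

Aromatic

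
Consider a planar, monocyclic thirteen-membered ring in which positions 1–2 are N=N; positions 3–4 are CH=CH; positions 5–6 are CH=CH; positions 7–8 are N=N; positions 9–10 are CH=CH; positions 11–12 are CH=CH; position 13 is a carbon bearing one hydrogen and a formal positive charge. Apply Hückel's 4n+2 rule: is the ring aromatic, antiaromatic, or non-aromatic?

All ring atoms are sp² and supply a p orbital to the ring (every atom in a ring double bond is sp² and brings one electron to the p orbital; each =N– nitrogen is pyridine-type (lone pair in the sp² plane, one electron in the p orbital); the carbocation has an empty p orbital); the conjugation is uninterrupted.
π-electron count: 6 × 2 = 12 from the double-bond units + 0 from the CH(+) atom = 12.
A 4n π count (12, n = 3) in a planar conjugated ring means antiaromatic.

Antiaromatic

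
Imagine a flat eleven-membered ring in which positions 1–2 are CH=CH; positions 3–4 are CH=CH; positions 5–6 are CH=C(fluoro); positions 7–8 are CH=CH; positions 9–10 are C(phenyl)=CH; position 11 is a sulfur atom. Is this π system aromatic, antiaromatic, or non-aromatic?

All ring atoms are sp² and supply a p orbital to the ring (every atom in a ring double bond is sp² and brings one electron to the p orbital; the sulfur donates one lone pair from its p orbital); the conjugation is uninterrupted.
Counting π electrons: 5 × 2 = 10 from the double-bond units + 2 from the S atom = 12.
12 = 4(3); a planar, fully conjugated 4n system is antiaromatic.

Antiaromatic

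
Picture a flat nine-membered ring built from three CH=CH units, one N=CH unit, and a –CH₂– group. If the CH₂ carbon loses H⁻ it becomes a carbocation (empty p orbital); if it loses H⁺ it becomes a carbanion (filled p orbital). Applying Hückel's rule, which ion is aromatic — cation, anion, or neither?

Once that carbon is sp², every ring atom has a p orbital and both ions are fully conjugated.
Cation: 4 × 2 + 0 = 8 π electrons → 4(2), antiaromatic.
Anion: 4 × 2 + 2 = 10 π electrons → 4(2)+2, aromatic.

The anion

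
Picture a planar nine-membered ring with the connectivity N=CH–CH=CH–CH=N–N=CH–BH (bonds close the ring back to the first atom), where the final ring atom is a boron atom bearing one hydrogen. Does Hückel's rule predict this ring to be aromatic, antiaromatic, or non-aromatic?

Every ring atom contributes a p orbital perpendicular to the ring (each doubly-bonded ring atom is sp² with one p-orbital electron; the doubly-bonded nitrogens are pyridine-type — their lone pairs lie in the ring plane, leaving one electron in the p orbital; the boron has an empty p orbital), so the π system is cyclic and fully conjugated.
Tallying contributions gives 4 × 2 = 8 from the double-bond units + 0 from the BH atom = 8.
With 8 = 4·2 π electrons, Hückel's rule classifies the planar ring as antiaromatic.

Antiaromatic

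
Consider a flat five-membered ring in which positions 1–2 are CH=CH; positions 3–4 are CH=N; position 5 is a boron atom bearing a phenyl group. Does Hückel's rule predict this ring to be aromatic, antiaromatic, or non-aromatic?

Antiaromatic

Check conjugation: each doubly-bonded ring atom is sp² with one p-orbital electron; the doubly-bonded nitrogens are pyridine-type — their lone pairs lie in the ring plane, leaving one electron in the p orbital; the boron has an empty p orbital — every position has a p orbital, so the cyclic π system is continuous.
Adding the contributions, 2 × 2 = 4 from the double-bond units + 0 from the B(phenyl) atom = 4.
With 4 = 4·1 π electrons, Hückel's rule classifies the planar ring as antiaromatic.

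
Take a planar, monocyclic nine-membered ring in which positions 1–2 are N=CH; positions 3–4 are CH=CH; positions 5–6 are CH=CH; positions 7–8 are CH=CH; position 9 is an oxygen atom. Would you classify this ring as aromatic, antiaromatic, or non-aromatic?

Check conjugation: the double-bond atoms are sp², each contributing one p electron; each sp² =N– keeps its lone pair in-plane and puts one electron into the π system; the oxygen donates one lone pair from its p orbital — every position has a p orbital, so the cyclic π system is continuous.
Counting π electrons: 4 × 2 = 8 from the double-bond units + 2 from the O atom = 10.
10 = 4(2) + 2, which satisfies Hückel's 4n+2 rule.

Aromatic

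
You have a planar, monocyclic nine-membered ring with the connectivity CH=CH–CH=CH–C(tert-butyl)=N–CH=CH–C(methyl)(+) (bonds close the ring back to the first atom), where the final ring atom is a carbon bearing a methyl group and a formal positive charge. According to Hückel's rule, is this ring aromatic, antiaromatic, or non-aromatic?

Every ring atom contributes a p orbital perpendicular to the ring (each doubly-bonded ring atom is sp² with one p-orbital electron; the doubly-bonded nitrogens are pyridine-type — their lone pairs lie in the ring plane, leaving one electron in the p orbital; the carbocation has an empty p orbital), so the π system is cyclic and fully conjugated.
Counting π electrons: 4 × 2 = 8 from the double-bond units + 0 from the C(methyl)(+) atom = 8.
With 8 = 4·2 π electrons, Hückel's rule classifies the planar ring as antiaromatic.

Antiaromatic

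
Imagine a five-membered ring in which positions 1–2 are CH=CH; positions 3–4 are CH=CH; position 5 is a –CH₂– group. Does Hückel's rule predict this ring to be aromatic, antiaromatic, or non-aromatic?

Non-aromatic

The CH2 position has four σ bonds — the tetrahedral CH₂ carbon is sp³ and has no p orbital in the ring π system — so the cyclic conjugation is interrupted.
Hückel's rule only applies to fully conjugated rings, so this one is simply non-aromatic.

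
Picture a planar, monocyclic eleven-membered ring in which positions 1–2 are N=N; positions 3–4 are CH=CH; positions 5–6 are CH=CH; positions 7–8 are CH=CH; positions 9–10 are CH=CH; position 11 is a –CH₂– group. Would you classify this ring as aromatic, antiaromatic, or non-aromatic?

Because the tetrahedral CH₂ carbon is sp³ and has no p orbital in the ring π system at the CH2 position, the π system cannot extend all the way around the ring.
Hückel's rule only applies to fully conjugated rings, so this one is simply non-aromatic.

Non-aromatic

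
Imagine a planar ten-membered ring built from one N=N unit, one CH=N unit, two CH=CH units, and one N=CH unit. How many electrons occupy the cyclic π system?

The p orbitals form a continuous loop: the double-bond atoms are sp², each contributing one p electron; each sp² =N– keeps its lone pair in-plane and puts one electron into the π system. The ring is fully conjugated.
Counting π electrons: 5 × 2 = 10 from the 5 double-bond units.

10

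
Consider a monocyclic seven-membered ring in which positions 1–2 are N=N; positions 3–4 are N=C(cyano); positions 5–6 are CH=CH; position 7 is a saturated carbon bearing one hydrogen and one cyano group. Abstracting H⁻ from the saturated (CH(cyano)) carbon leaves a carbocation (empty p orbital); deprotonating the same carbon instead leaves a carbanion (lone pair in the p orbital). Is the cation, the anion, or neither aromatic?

Once that carbon is sp², every ring atom has a p orbital and both ions are fully conjugated.
Cation: 3 × 2 + 0 = 6 π electrons → 4(1)+2, aromatic.
Anion: 3 × 2 + 2 = 8 π electrons → 4(2), antiaromatic.

The cation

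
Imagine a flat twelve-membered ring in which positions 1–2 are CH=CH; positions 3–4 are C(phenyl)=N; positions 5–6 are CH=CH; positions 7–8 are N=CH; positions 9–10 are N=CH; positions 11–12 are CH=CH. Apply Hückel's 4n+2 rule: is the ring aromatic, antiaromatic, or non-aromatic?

Every ring atom contributes a p orbital perpendicular to the ring (each doubly-bonded ring atom is sp² with one p-orbital electron; each =N– nitrogen is pyridine-type (lone pair in the sp² plane, one electron in the p orbital)), so the π system is cyclic and fully conjugated.
Counting π electrons: 6 × 2 = 12 from the 6 double-bond units.
With 12 = 4·3 π electrons, Hückel's rule classifies the planar ring as antiaromatic.

Antiaromatic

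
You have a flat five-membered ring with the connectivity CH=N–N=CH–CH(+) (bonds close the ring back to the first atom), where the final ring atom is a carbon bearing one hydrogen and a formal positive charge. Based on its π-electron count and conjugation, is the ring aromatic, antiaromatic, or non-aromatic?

Antiaromatic

Check conjugation: the double-bond atoms are sp², each contributing one p electron; each =N– nitrogen is pyridine-type (lone pair in the sp² plane, one electron in the p orbital); the carbocation has an empty p orbital — every position has a p orbital, so the cyclic π system is continuous.
π-electron count: 2 × 2 = 4 from the double-bond units + 0 from the CH(+) atom = 4.
A 4n π count (4, n = 1) in a planar conjugated ring means antiaromatic.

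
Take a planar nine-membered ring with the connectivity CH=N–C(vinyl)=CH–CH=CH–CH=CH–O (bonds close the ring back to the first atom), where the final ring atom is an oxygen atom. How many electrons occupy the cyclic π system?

All ring atoms are sp² and supply a p orbital to the ring (each doubly-bonded ring atom is sp² with one p-orbital electron; each =N– nitrogen is pyridine-type (lone pair in the sp² plane, one electron in the p orbital); the oxygen donates one lone pair from its p orbital); the conjugation is uninterrupted.
Tallying contributions gives 4 × 2 = 8 from the double-bond units + 2 from the O atom = 10.

10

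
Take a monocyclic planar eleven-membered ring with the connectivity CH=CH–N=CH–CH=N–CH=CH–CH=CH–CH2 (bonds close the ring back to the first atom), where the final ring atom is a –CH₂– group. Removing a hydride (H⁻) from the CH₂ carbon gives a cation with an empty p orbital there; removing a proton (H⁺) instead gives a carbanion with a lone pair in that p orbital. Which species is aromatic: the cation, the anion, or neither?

Both ions have a continuous loop of p orbitals — each ring atom is sp².
Cation: 5 × 2 + 0 = 10 π electrons → 4(2)+2, aromatic.
Anion: 5 × 2 + 2 = 12 π electrons → 4(3), antiaromatic.

The cation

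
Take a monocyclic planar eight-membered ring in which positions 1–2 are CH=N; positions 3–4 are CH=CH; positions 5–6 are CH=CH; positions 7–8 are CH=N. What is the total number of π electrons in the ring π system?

8

Check conjugation: every atom in a ring double bond is sp² and brings one electron to the p orbital; each =N– nitrogen is pyridine-type (lone pair in the sp² plane, one electron in the p orbital) — every position has a p orbital, so the cyclic π system is continuous.
π-electron count: 4 × 2 = 8 from the 4 double-bond units.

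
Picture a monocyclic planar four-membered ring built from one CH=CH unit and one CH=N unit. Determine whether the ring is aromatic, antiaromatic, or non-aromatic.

All ring atoms are sp² and supply a p orbital to the ring (every atom in a ring double bond is sp² and brings one electron to the p orbital; each sp² =N– keeps its lone pair in-plane and puts one electron into the π system); the conjugation is uninterrupted.
Adding the contributions, 2 × 2 = 4 from the 2 double-bond units.
4 is a 4n count (n = 1), so the planar conjugated ring is antiaromatic.

Antiaromatic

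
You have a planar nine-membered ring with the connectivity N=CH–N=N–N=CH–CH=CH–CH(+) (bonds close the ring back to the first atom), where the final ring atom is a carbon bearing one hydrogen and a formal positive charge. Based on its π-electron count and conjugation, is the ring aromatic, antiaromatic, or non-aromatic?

Antiaromatic

Check conjugation: each doubly-bonded ring atom is sp² with one p-orbital electron; each sp² =N– keeps its lone pair in-plane and puts one electron into the π system; the carbocation has an empty p orbital — every position has a p orbital, so the cyclic π system is continuous.
Tallying contributions gives 4 × 2 = 8 from the double-bond units + 0 from the CH(+) atom = 8.
A 4n π count (8, n = 2) in a planar conjugated ring means antiaromatic.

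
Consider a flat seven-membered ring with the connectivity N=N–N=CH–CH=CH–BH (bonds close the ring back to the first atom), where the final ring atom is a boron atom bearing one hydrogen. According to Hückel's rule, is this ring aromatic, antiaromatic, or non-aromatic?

All ring atoms are sp² and supply a p orbital to the ring (each doubly-bonded ring atom is sp² with one p-orbital electron; each sp² =N– keeps its lone pair in-plane and puts one electron into the π system; the boron has an empty p orbital); the conjugation is uninterrupted.
Counting π electrons: 3 × 2 = 6 from the double-bond units + 0 from the BH atom = 6.
Since 6 = 4·1 + 2, the ring meets the 4n+2 criterion.

Aromatic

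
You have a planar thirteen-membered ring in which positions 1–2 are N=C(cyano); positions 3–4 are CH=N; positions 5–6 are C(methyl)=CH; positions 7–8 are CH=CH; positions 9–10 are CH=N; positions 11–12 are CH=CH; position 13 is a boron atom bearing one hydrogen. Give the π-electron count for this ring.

Every ring atom contributes a p orbital perpendicular to the ring (every atom in a ring double bond is sp² and brings one electron to the p orbital; each =N– nitrogen is pyridine-type (lone pair in the sp² plane, one electron in the p orbital); the boron has an empty p orbital), so the π system is cyclic and fully conjugated.
Adding the contributions, 6 × 2 = 12 from the double-bond units + 0 from the BH atom = 12.

12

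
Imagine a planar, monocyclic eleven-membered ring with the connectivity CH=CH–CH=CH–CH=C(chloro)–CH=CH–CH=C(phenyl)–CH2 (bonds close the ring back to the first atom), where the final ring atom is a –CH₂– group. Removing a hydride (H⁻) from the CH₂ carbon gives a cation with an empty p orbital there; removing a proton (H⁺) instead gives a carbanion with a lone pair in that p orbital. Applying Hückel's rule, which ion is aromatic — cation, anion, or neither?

In either ion the ring is fully conjugated: every atom, including the new sp² carbon, supplies a p orbital.
Cation: 5 × 2 + 0 = 10 π electrons → 4(2)+2, aromatic.
Anion: 5 × 2 + 2 = 12 π electrons → 4(3), antiaromatic.

The cation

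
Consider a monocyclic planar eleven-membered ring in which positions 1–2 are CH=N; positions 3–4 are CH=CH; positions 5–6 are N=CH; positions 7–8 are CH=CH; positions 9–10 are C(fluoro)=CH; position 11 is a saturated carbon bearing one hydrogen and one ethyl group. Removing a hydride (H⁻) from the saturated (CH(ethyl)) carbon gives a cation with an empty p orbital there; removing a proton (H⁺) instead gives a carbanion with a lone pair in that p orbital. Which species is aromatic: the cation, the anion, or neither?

The cation

In both ions every ring atom is sp² and contributes a p orbital, so both rings are fully conjugated.
Cation: 5 × 2 + 0 = 10 π electrons → 4(2)+2, aromatic.
Anion: 5 × 2 + 2 = 12 π electrons → 4(3), antiaromatic.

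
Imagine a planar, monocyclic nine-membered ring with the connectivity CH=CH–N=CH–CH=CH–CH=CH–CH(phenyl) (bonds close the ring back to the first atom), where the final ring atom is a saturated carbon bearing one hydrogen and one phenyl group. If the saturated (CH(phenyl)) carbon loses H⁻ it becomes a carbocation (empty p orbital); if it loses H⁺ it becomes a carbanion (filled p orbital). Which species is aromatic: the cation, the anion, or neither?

In both ions every ring atom is sp² and contributes a p orbital, so both rings are fully conjugated.
Cation: 4 × 2 + 0 = 8 π electrons → 4(2), antiaromatic.
Anion: 4 × 2 + 2 = 10 π electrons → 4(2)+2, aromatic.

The anion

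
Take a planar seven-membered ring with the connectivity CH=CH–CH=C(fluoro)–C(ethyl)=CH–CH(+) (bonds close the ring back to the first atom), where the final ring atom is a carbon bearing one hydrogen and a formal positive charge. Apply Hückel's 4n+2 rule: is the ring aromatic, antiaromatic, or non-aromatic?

Check conjugation: the double-bond atoms are sp², each contributing one p electron; the carbocation has an empty p orbital — every position has a p orbital, so the cyclic π system is continuous.
Adding the contributions, 3 × 2 = 6 from the double-bond units + 0 from the CH(+) atom = 6.
That gives a 4n+2 count (6, n = 1).

Aromatic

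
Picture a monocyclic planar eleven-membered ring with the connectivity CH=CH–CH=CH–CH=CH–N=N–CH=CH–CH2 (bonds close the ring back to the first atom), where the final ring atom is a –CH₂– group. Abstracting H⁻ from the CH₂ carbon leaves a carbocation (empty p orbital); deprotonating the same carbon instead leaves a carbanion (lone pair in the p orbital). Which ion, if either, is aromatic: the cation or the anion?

The cation

Once that carbon is sp², every ring atom has a p orbital and both ions are fully conjugated.
Cation: 5 × 2 + 0 = 10 π electrons → 4(2)+2, aromatic.
Anion: 5 × 2 + 2 = 12 π electrons → 4(3), antiaromatic.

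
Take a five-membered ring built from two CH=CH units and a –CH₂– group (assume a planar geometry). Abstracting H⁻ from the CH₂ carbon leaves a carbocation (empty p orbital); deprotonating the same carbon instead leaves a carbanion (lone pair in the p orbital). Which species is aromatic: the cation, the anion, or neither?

Both ions have a continuous loop of p orbitals — each ring atom is sp².
Cation: 2 × 2 + 0 = 4 π electrons → 4(1), antiaromatic.
Anion: 2 × 2 + 2 = 6 π electrons → 4(1)+2, aromatic.

The anion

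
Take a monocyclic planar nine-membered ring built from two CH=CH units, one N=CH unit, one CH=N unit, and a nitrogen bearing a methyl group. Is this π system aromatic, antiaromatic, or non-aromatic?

Every ring atom contributes a p orbital perpendicular to the ring (each doubly-bonded ring atom is sp² with one p-orbital electron; the doubly-bonded nitrogens are pyridine-type — their lone pairs lie in the ring plane, leaving one electron in the p orbital; the pyrrole-type nitrogen donates its lone pair from the p orbital), so the π system is cyclic and fully conjugated.
π-electron count: 4 × 2 = 8 from the double-bond units + 2 from the N(methyl) atom = 10.
With 10 π electrons (n = 2), the Hückel 4n+2 condition holds.

Aromatic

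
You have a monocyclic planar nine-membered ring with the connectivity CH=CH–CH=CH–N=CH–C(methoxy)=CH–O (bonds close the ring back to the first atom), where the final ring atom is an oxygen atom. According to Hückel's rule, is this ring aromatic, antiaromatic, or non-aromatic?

Aromatic

All ring atoms are sp² and supply a p orbital to the ring (each doubly-bonded ring atom is sp² with one p-orbital electron; the doubly-bonded nitrogens are pyridine-type — their lone pairs lie in the ring plane, leaving one electron in the p orbital; the oxygen donates one lone pair from its p orbital); the conjugation is uninterrupted.
Tallying contributions gives 4 × 2 = 8 from the double-bond units + 2 from the O atom = 10.
That gives a 4n+2 count (10, n = 2).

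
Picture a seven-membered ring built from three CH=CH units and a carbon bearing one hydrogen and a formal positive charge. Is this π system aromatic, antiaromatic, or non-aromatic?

Check conjugation: the double-bond atoms are sp², each contributing one p electron; the carbocation has an empty p orbital — every position has a p orbital, so the cyclic π system is continuous.
Tallying contributions gives 3 × 2 = 6 from the double-bond units + 0 from the CH(+) atom = 6.
Since 6 = 4·1 + 2, the ring meets the 4n+2 criterion.
(This ring is the tropylium cation.)

Aromatic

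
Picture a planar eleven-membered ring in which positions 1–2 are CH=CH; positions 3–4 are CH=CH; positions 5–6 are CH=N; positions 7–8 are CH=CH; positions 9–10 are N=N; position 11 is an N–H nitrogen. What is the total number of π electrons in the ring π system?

12

Check conjugation: the double-bond atoms are sp², each contributing one p electron; each =N– nitrogen is pyridine-type (lone pair in the sp² plane, one electron in the p orbital); the pyrrole-type nitrogen donates its lone pair from the p orbital — every position has a p orbital, so the cyclic π system is continuous.
Tallying contributions gives 5 × 2 = 10 from the double-bond units + 2 from the NH atom = 12.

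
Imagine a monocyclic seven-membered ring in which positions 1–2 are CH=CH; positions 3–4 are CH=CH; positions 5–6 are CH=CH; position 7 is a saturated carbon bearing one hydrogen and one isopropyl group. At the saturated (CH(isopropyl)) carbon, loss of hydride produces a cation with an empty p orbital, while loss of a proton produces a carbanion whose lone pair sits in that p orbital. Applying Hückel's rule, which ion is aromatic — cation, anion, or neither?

In both ions every ring atom is sp² and contributes a p orbital, so both rings are fully conjugated.
Cation: 3 × 2 + 0 = 6 π electrons → 4(1)+2, aromatic.
Anion: 3 × 2 + 2 = 8 π electrons → 4(2), antiaromatic.

The cation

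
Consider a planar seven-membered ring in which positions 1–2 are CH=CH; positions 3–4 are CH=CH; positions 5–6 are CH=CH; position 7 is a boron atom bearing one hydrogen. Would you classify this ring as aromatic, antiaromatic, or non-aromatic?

The p orbitals form a continuous loop: the double-bond atoms are sp², each contributing one p electron; the boron has an empty p orbital. The ring is fully conjugated.
Tallying contributions gives 3 × 2 = 6 from the double-bond units + 0 from the BH atom = 6.
With 6 π electrons (n = 1), the Hückel 4n+2 condition holds.

Aromatic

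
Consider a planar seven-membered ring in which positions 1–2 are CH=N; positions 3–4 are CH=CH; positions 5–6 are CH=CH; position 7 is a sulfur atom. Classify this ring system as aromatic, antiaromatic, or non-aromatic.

Antiaromatic

The p orbitals form a continuous loop: every atom in a ring double bond is sp² and brings one electron to the p orbital; the doubly-bonded nitrogens are pyridine-type — their lone pairs lie in the ring plane, leaving one electron in the p orbital; the sulfur donates one lone pair from its p orbital. The ring is fully conjugated.
π-electron count: 3 × 2 = 6 from the double-bond units + 2 from the S atom = 8.
With 8 = 4·2 π electrons, Hückel's rule classifies the planar ring as antiaromatic.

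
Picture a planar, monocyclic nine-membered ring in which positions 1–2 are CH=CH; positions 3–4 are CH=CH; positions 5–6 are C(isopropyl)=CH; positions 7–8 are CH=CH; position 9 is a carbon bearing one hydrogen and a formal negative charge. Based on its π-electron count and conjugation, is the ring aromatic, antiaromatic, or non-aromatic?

Aromatic

The p orbitals form a continuous loop: every atom in a ring double bond is sp² and brings one electron to the p orbital; the carbanion's lone pair occupies the p orbital. The ring is fully conjugated.
Counting π electrons: 4 × 2 = 8 from the double-bond units + 2 from the CH(-) atom = 10.
With 10 π electrons (n = 2), the Hückel 4n+2 condition holds.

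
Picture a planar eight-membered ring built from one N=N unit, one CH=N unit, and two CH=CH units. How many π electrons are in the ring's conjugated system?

Every ring atom contributes a p orbital perpendicular to the ring (the double-bond atoms are sp², each contributing one p electron; the doubly-bonded nitrogens are pyridine-type — their lone pairs lie in the ring plane, leaving one electron in the p orbital), so the π system is cyclic and fully conjugated.
π-electron count: 4 × 2 = 8 from the 4 double-bond units.

8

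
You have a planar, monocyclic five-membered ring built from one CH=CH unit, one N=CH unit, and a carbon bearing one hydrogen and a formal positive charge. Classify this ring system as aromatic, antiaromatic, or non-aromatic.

Antiaromatic

The p orbitals form a continuous loop: each doubly-bonded ring atom is sp² with one p-orbital electron; each =N– nitrogen is pyridine-type (lone pair in the sp² plane, one electron in the p orbital); the carbocation has an empty p orbital. The ring is fully conjugated.
Adding the contributions, 2 × 2 = 4 from the double-bond units + 0 from the CH(+) atom = 4.
4 is a 4n count (n = 1), so the planar conjugated ring is antiaromatic.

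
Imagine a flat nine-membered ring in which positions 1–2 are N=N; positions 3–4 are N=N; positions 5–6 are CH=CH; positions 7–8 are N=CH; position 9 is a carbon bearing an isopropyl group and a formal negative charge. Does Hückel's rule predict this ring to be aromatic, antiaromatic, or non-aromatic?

The p orbitals form a continuous loop: the double-bond atoms are sp², each contributing one p electron; each =N– nitrogen is pyridine-type (lone pair in the sp² plane, one electron in the p orbital); the carbanion's lone pair occupies the p orbital. The ring is fully conjugated.
Tallying contributions gives 4 × 2 = 8 from the double-bond units + 2 from the C(isopropyl)(-) atom = 10.
With 10 π electrons (n = 2), the Hückel 4n+2 condition holds.

Aromatic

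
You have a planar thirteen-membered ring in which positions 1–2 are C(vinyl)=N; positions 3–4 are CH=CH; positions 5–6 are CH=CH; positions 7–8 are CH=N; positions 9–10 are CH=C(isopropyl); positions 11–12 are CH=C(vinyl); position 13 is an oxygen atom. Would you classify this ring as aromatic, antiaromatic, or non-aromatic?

Check conjugation: every atom in a ring double bond is sp² and brings one electron to the p orbital; the doubly-bonded nitrogens are pyridine-type — their lone pairs lie in the ring plane, leaving one electron in the p orbital; the oxygen donates one lone pair from its p orbital — every position has a p orbital, so the cyclic π system is continuous.
Adding the contributions, 6 × 2 = 12 from the double-bond units + 2 from the O atom = 14.
That gives a 4n+2 count (14, n = 3).

Aromatic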